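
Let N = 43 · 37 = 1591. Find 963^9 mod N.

815

Mod 43: 963 ≡ 17; 17^9 ≡ 41 (mod 43).
Mod 37: 963 ≡ 1; 1^9 ≡ 1 (mod 37).
Combine by CRT: x ≡ 41 (mod 43), x ≡ 1 (mod 37) ⇒ x ≡ 815 (mod 1591).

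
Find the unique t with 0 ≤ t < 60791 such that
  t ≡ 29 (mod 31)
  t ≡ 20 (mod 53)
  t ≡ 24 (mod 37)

42685

From t ≡ 29 (mod 31) write t = 29 + 31s. Substituting into t ≡ 20 (mod 53) gives 31s ≡ 44 (mod 53), and since 31⁻¹ ≡ 12 (mod 53), s ≡ 51. Hence t ≡ 29 + 31·51 = 1610 (mod 1643).
From t ≡ 1610 (mod 1643) write t = 1610 + 1643s. Substituting into t ≡ 24 (mod 37) gives 1643s ≡ 5 (mod 37), and since 15⁻¹ ≡ 5 (mod 37), s ≡ 25. Hence t ≡ 1610 + 1643·25 = 42685 (mod 60791).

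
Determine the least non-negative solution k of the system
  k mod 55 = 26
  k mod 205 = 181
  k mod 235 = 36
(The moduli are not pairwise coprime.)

18836

gcd(55, 205) = 5 and 5 | (181 − 26), so the pair is consistent; merging gives k ≡ 796 (mod 2255), where 2255 = lcm(55, 205).
gcd(2255, 235) = 5 and 5 | (36 − 796), so the pair is consistent; merging gives k ≡ 18836 (mod 105985), where 105985 = lcm(2255, 235).
The solution is unique modulo lcm(55, 205, 235) = 105985.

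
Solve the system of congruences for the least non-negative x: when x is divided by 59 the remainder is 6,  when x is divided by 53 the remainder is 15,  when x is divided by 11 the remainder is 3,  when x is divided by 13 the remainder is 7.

The moduli are pairwise coprime; N = 59·53·11·13 = 447161.
N/59 = 7579; 7579 ≡ 27 (mod 59); 27·35 ≡ 1, so inverse 35.
N/53 = 8437; 8437 ≡ 10 (mod 53); 10·16 ≡ 1, so inverse 16.
N/11 = 40651; 40651 ≡ 6 (mod 11); 6·2 ≡ 1, so inverse 2.
N/13 = 34397; 34397 ≡ 12 (mod 13); 12·12 ≡ 1, so inverse 12.
x ≡ 6·7579·35 + 15·8437·16 + 3·40651·2 + 7·34397·12 = 6749724.
6749724 mod 447161 = 42309.

42309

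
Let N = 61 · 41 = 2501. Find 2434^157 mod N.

1044

Mod 61: 2434 ≡ 55; by Fermat, exponent reduces to 157 mod 60 = 37; 55^37 ≡ 7 (mod 61).
Mod 41: 2434 ≡ 15; by Fermat, exponent reduces to 157 mod 40 = 37; 15^37 ≡ 19 (mod 41).
Combine by CRT: x ≡ 7 (mod 61), x ≡ 19 (mod 41) ⇒ x ≡ 1044 (mod 2501).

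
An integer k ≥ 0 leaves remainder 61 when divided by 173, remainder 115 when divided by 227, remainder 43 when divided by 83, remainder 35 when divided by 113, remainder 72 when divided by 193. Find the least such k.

The moduli are pairwise coprime; N = 173·227·83·113·193 = 71086282837.
N/173 = 410903369; 410903369 ≡ 170 (mod 173); 170·115 ≡ 1, so inverse 115.
N/227 = 313155431; 313155431 ≡ 78 (mod 227); 78·195 ≡ 1, so inverse 195.
N/83 = 856461239; 856461239 ≡ 9 (mod 83); 9·37 ≡ 1, so inverse 37.
N/113 = 629082149; 629082149 ≡ 75 (mod 113); 75·110 ≡ 1, so inverse 110.
N/193 = 368322709; 368322709 ≡ 158 (mod 193); 158·11 ≡ 1, so inverse 11.
k ≡ 61·410903369·115 + 115·313155431·195 + 43·856461239·37 + 35·629082149·110 + 72·368322709·11 = 13981305364137.
13981305364137 mod 71086282837 = 48393928085.

48393928085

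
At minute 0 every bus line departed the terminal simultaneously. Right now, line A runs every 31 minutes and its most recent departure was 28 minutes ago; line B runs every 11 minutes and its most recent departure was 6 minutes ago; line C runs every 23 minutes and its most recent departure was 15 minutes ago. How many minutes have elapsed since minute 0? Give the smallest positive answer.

Combine the congruences pairwise.
From t ≡ 28 (mod 31) write t = 28 + 31s. Substituting into t ≡ 6 (mod 11) gives 31s ≡ 0 (mod 11), and since 9⁻¹ ≡ 5 (mod 11), s ≡ 0. Hence t ≡ 28 + 31·0 = 28 (mod 341).
From t ≡ 28 (mod 341) write t = 28 + 341s. Substituting into t ≡ 15 (mod 23) gives 341s ≡ 10 (mod 23), and since 19⁻¹ ≡ 17 (mod 23), s ≡ 9. Hence t ≡ 28 + 341·9 = 3097 (mod 7843).

3097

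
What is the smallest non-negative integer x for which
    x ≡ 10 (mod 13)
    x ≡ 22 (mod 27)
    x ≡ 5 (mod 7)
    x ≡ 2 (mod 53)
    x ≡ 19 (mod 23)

1564456

Combine the congruences pairwise.
From x ≡ 10 (mod 13) write x = 10 + 13t. Substituting into x ≡ 22 (mod 27) gives 13t ≡ 12 (mod 27), and since 13⁻¹ ≡ 25 (mod 27), t ≡ 3. Hence x ≡ 10 + 13·3 = 49 (mod 351).
From x ≡ 49 (mod 351) write x = 49 + 351t. Substituting into x ≡ 5 (mod 7) gives 351t ≡ 5 (mod 7), and since 1⁻¹ ≡ 1 (mod 7), t ≡ 5. Hence x ≡ 49 + 351·5 = 1804 (mod 2457).
From x ≡ 1804 (mod 2457) write x = 1804 + 2457t. Substituting into x ≡ 2 (mod 53) gives 2457t ≡ 0 (mod 53), and since 19⁻¹ ≡ 14 (mod 53), t ≡ 0. Hence x ≡ 1804 + 2457·0 = 1804 (mod 130221).
From x ≡ 1804 (mod 130221) write x = 1804 + 130221t. Substituting into x ≡ 19 (mod 23) gives 130221t ≡ 9 (mod 23), and since 18⁻¹ ≡ 9 (mod 23), t ≡ 12. Hence x ≡ 1804 + 130221·12 = 1564456 (mod 2995083).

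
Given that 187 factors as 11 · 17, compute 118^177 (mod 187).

Mod 11: 118 ≡ 8; by Fermat, exponent reduces to 177 mod 10 = 7; 8^7 ≡ 2 (mod 11).
Mod 17: 118 ≡ 16; by Fermat, exponent reduces to 177 mod 16 = 1; 16^1 ≡ 16 (mod 17).
Combine by CRT: x ≡ 2 (mod 11), x ≡ 16 (mod 17) ⇒ x ≡ 101 (mod 187).

101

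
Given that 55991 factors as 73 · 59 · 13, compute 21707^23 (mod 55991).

Mod 73: 21707 ≡ 26; 26^23 ≡ 34 (mod 73).
Mod 59: 21707 ≡ 54; 54^23 ≡ 6 (mod 59).
Mod 13: 21707 ≡ 10; by Fermat, exponent reduces to 23 mod 12 = 11; 10^11 ≡ 4 (mod 13).
Combine by CRT: x ≡ 34 (mod 73), x ≡ 6 (mod 59), x ≡ 4 (mod 13) ⇒ x ≡ 12809 (mod 55991).

12809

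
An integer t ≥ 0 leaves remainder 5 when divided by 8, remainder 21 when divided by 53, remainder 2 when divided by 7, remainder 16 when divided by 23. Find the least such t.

4685

The moduli are pairwise coprime; N = 8·53·7·23 = 68264.
N/8 = 8533; 8533 ≡ 5 (mod 8); 5·5 ≡ 1, so inverse 5.
N/53 = 1288; 1288 ≡ 16 (mod 53); 16·10 ≡ 1, so inverse 10.
N/7 = 9752; 9752 ≡ 1 (mod 7), inverse 1.
N/23 = 2968; 2968 ≡ 1 (mod 23), inverse 1.
t ≡ 5·8533·5 + 21·1288·10 + 2·9752·1 + 16·2968·1 = 550797.
550797 mod 68264 = 4685.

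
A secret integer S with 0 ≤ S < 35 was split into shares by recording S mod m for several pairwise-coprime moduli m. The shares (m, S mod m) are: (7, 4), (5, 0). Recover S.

25

From S ≡ 4 (mod 7) write S = 4 + 7t. Substituting into S ≡ 0 (mod 5) gives 7t ≡ 1 (mod 5), and since 2⁻¹ ≡ 3 (mod 5), t ≡ 3. Hence S ≡ 4 + 7·3 = 25 (mod 35).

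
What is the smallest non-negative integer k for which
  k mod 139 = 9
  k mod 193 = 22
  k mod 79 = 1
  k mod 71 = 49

From k ≡ 9 (mod 139) write k = 9 + 139t. Substituting into k ≡ 22 (mod 193) gives 139t ≡ 13 (mod 193), and since 139⁻¹ ≡ 25 (mod 193), t ≡ 132. Hence k ≡ 9 + 139·132 = 18357 (mod 26827).
From k ≡ 18357 (mod 26827) write k = 18357 + 26827t. Substituting into k ≡ 1 (mod 79) gives 26827t ≡ 51 (mod 79), and since 46⁻¹ ≡ 67 (mod 79), t ≡ 20. Hence k ≡ 18357 + 26827·20 = 554897 (mod 2119333).
From k ≡ 554897 (mod 2119333) write k = 554897 + 2119333t. Substituting into k ≡ 49 (mod 71) gives 2119333t ≡ 17 (mod 71), and since 54⁻¹ ≡ 25 (mod 71), t ≡ 70. Hence k ≡ 554897 + 2119333·70 = 148908207 (mod 150472643).

148908207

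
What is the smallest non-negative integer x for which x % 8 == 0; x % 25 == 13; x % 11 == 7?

From x ≡ 0 (mod 8) write x = 0 + 8t. Substituting into x ≡ 13 (mod 25) gives 8t ≡ 13 (mod 25), and since 8⁻¹ ≡ 22 (mod 25), t ≡ 11. Hence x ≡ 0 + 8·11 = 88 (mod 200).
From x ≡ 88 (mod 200) write x = 88 + 200t. Substituting into x ≡ 7 (mod 11) gives 200t ≡ 7 (mod 11), and since 2⁻¹ ≡ 6 (mod 11), t ≡ 9. Hence x ≡ 88 + 200·9 = 1888 (mod 2200).

1888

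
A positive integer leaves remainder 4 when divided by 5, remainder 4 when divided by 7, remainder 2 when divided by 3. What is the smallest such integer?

From m ≡ 4 (mod 5) write m = 4 + 5t. Substituting into m ≡ 4 (mod 7) gives 5t ≡ 0 (mod 7), and since 5⁻¹ ≡ 3 (mod 7), t ≡ 0. Hence m ≡ 4 + 5·0 = 4 (mod 35).
From m ≡ 4 (mod 35) write m = 4 + 35t. Substituting into m ≡ 2 (mod 3) gives 35t ≡ 1 (mod 3), and since 2⁻¹ ≡ 2 (mod 3), t ≡ 2. Hence m ≡ 4 + 35·2 = 74 (mod 105).

74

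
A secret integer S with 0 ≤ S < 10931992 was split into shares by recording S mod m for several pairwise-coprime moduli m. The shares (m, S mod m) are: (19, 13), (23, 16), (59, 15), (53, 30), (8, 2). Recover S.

10095682

The moduli are pairwise coprime; N = 19·23·59·53·8 = 10931992.
N/19 = 575368; 575368 ≡ 10 (mod 19); 10·2 ≡ 1, so inverse 2.
N/23 = 475304; 475304 ≡ 9 (mod 23); 9·18 ≡ 1, so inverse 18.
N/59 = 185288; 185288 ≡ 28 (mod 59); 28·19 ≡ 1, so inverse 19.
N/53 = 206264; 206264 ≡ 41 (mod 53); 41·22 ≡ 1, so inverse 22.
N/8 = 1366499; 1366499 ≡ 3 (mod 8); 3·3 ≡ 1, so inverse 3.
S ≡ 13·575368·2 + 16·475304·18 + 15·185288·19 + 30·206264·22 + 2·1366499·3 = 348987434.
348987434 mod 10931992 = 10095682.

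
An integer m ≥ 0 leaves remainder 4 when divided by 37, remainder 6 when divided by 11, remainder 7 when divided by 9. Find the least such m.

1447

The moduli are pairwise coprime; N = 37·11·9 = 3663.
N/37 = 99; 99 ≡ 25 (mod 37); 25·3 ≡ 1, so inverse 3.
N/11 = 333; 333 ≡ 3 (mod 11); 3·4 ≡ 1, so inverse 4.
N/9 = 407; 407 ≡ 2 (mod 9); 2·5 ≡ 1, so inverse 5.
m ≡ 4·99·3 + 6·333·4 + 7·407·5 = 23425.
23425 mod 3663 = 1447.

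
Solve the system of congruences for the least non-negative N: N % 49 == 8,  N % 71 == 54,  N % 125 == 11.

The moduli are pairwise coprime; M = 49·71·125 = 434875.
M/49 = 8875; 8875 ≡ 6 (mod 49); 6·41 ≡ 1, so inverse 41.
M/71 = 6125; 6125 ≡ 19 (mod 71); 19·15 ≡ 1, so inverse 15.
M/125 = 3479; 3479 ≡ 104 (mod 125); 104·119 ≡ 1, so inverse 119.
N ≡ 8·8875·41 + 54·6125·15 + 11·3479·119 = 12426261.
12426261 mod 434875 = 249761.

249761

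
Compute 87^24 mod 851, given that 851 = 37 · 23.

Mod 37: 87 ≡ 13; 13^24 ≡ 26 (mod 37).
Mod 23: 87 ≡ 18; by Fermat, exponent reduces to 24 mod 22 = 2; 18^2 ≡ 2 (mod 23).
Combine by CRT: x ≡ 26 (mod 37), x ≡ 2 (mod 23) ⇒ x ≡ 692 (mod 851).

692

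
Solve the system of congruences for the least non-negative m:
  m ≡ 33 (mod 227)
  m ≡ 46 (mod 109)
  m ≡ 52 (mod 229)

335766

From m ≡ 33 (mod 227) write m = 33 + 227t. Substituting into m ≡ 46 (mod 109) gives 227t ≡ 13 (mod 109), and since 9⁻¹ ≡ 97 (mod 109), t ≡ 62. Hence m ≡ 33 + 227·62 = 14107 (mod 24743).
From m ≡ 14107 (mod 24743) write m = 14107 + 24743t. Substituting into m ≡ 52 (mod 229) gives 24743t ≡ 143 (mod 229), and since 11⁻¹ ≡ 125 (mod 229), t ≡ 13. Hence m ≡ 14107 + 24743·13 = 335766 (mod 5666147).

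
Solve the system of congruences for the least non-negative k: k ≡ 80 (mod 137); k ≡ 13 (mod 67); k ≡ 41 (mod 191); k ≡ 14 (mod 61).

From k ≡ 80 (mod 137) write k = 80 + 137t. Substituting into k ≡ 13 (mod 67) gives 137t ≡ 0 (mod 67), and since 3⁻¹ ≡ 45 (mod 67), t ≡ 0. Hence k ≡ 80 + 137·0 = 80 (mod 9179).
From k ≡ 80 (mod 9179) write k = 80 + 9179t. Substituting into k ≡ 41 (mod 191) gives 9179t ≡ 152 (mod 191), and since 11⁻¹ ≡ 139 (mod 191), t ≡ 118. Hence k ≡ 80 + 9179·118 = 1083202 (mod 1753189).
From k ≡ 1083202 (mod 1753189) write k = 1083202 + 1753189t. Substituting into k ≡ 14 (mod 61) gives 1753189t ≡ 50 (mod 61), and since 49⁻¹ ≡ 5 (mod 61), t ≡ 6. Hence k ≡ 1083202 + 1753189·6 = 11602336 (mod 106944529).

11602336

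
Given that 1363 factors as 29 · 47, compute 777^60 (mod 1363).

165

Mod 29: 777 ≡ 23; by Fermat, exponent reduces to 60 mod 28 = 4; 23^4 ≡ 20 (mod 29).
Mod 47: 777 ≡ 25; by Fermat, exponent reduces to 60 mod 46 = 14; 25^14 ≡ 24 (mod 47).
Combine by CRT: x ≡ 20 (mod 29), x ≡ 24 (mod 47) ⇒ x ≡ 165 (mod 1363).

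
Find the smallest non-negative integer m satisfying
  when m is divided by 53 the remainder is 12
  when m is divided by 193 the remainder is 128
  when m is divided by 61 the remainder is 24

The moduli are pairwise coprime; N = 53·193·61 = 623969.
N/53 = 11773; 11773 ≡ 7 (mod 53); 7·38 ≡ 1, so inverse 38.
N/193 = 3233; 3233 ≡ 145 (mod 193); 145·4 ≡ 1, so inverse 4.
N/61 = 10229; 10229 ≡ 42 (mod 61); 42·16 ≡ 1, so inverse 16.
m ≡ 12·11773·38 + 128·3233·4 + 24·10229·16 = 10951720.
10951720 mod 623969 = 344247.

344247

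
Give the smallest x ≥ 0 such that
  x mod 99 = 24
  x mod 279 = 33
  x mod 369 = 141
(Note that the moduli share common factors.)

gcd(99, 279) = 9 and 9 | (33 − 24), so the pair is consistent; merging gives x ≡ 1707 (mod 3069), where 3069 = lcm(99, 279).
gcd(3069, 369) = 9 and 9 | (141 − 1707), so the pair is consistent; merging gives x ≡ 47742 (mod 125829), where 125829 = lcm(3069, 369).
The solution is unique modulo lcm(99, 279, 369) = 125829.

47742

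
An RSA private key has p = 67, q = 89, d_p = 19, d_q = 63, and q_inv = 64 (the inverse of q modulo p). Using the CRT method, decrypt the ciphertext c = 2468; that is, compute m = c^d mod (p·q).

1373

m₁ = c^(d_p) mod p: c ≡ 56 (mod 67), and 56^19 mod 67 = 33.
m₂ = c^(d_q) mod q: c ≡ 65 (mod 89), and 65^63 mod 89 = 38.
h = q_inv·(m₁ − m₂) mod p = 64·(33 − 38) mod 67 = 15.
m = m₂ + h·q = 38 + 15·89 = 1373.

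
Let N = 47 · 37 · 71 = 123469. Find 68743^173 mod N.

Mod 47: 68743 ≡ 29; by Fermat, exponent reduces to 173 mod 46 = 35; 29^35 ≡ 26 (mod 47).
Mod 37: 68743 ≡ 34; by Fermat, exponent reduces to 173 mod 36 = 29; 34^29 ≡ 9 (mod 37).
Mod 71: 68743 ≡ 15; by Fermat, exponent reduces to 173 mod 70 = 33; 15^33 ≡ 6 (mod 71).
Combine by CRT: x ≡ 26 (mod 47), x ≡ 9 (mod 37), x ≡ 6 (mod 71) ⇒ x ≡ 26205 (mod 123469).

26205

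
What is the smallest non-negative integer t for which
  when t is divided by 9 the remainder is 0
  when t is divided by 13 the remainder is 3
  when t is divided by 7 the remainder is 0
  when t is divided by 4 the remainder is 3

315

The moduli are pairwise coprime; N = 9·13·7·4 = 3276.
N/9 = 364; 364 ≡ 4 (mod 9); 4·7 ≡ 1, so inverse 7.
N/13 = 252; 252 ≡ 5 (mod 13); 5·8 ≡ 1, so inverse 8.
N/7 = 468; 468 ≡ 6 (mod 7); 6·6 ≡ 1, so inverse 6.
N/4 = 819; 819 ≡ 3 (mod 4); 3·3 ≡ 1, so inverse 3.
t ≡ 0·364·7 + 3·252·8 + 0·468·6 + 3·819·3 = 13419.
13419 mod 3276 = 315.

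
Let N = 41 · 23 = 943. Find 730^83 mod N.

Mod 41: 730 ≡ 33; by Fermat, exponent reduces to 83 mod 40 = 3; 33^3 ≡ 21 (mod 41).
Mod 23: 730 ≡ 17; by Fermat, exponent reduces to 83 mod 22 = 17; 17^17 ≡ 11 (mod 23).
Combine by CRT: x ≡ 21 (mod 41), x ≡ 11 (mod 23) ⇒ x ≡ 103 (mod 943).

103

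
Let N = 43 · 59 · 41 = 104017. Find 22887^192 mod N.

15048

Mod 43: 22887 ≡ 11; by Fermat, exponent reduces to 192 mod 42 = 24; 11^24 ≡ 41 (mod 43).
Mod 59: 22887 ≡ 54; by Fermat, exponent reduces to 192 mod 58 = 18; 54^18 ≡ 3 (mod 59).
Mod 41: 22887 ≡ 9; by Fermat, exponent reduces to 192 mod 40 = 32; 9^32 ≡ 1 (mod 41).
Combine by CRT: x ≡ 41 (mod 43), x ≡ 3 (mod 59), x ≡ 1 (mod 41) ⇒ x ≡ 15048 (mod 104017).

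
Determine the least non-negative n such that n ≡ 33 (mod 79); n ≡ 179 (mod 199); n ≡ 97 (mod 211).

2359921

The moduli are pairwise coprime; M = 79·199·211 = 3317131.
M/79 = 41989; 41989 ≡ 40 (mod 79); 40·2 ≡ 1, so inverse 2.
M/199 = 16669; 16669 ≡ 152 (mod 199); 152·127 ≡ 1, so inverse 127.
M/211 = 15721; 15721 ≡ 107 (mod 211); 107·71 ≡ 1, so inverse 71.
n ≡ 33·41989·2 + 179·16669·127 + 97·15721·71 = 489978178.
489978178 mod 3317131 = 2359921.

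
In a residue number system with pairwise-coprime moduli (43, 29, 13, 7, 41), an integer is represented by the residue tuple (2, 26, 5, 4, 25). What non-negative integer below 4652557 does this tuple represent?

Combine the congruences pairwise.
From x ≡ 2 (mod 43) write x = 2 + 43t. Substituting into x ≡ 26 (mod 29) gives 43t ≡ 24 (mod 29), and since 14⁻¹ ≡ 27 (mod 29), t ≡ 10. Hence x ≡ 2 + 43·10 = 432 (mod 1247).
From x ≡ 432 (mod 1247) write x = 432 + 1247t. Substituting into x ≡ 5 (mod 13) gives 1247t ≡ 2 (mod 13), and since 12⁻¹ ≡ 12 (mod 13), t ≡ 11. Hence x ≡ 432 + 1247·11 = 14149 (mod 16211).
From x ≡ 14149 (mod 16211) write x = 14149 + 16211t. Substituting into x ≡ 4 (mod 7) gives 16211t ≡ 2 (mod 7), and since 6⁻¹ ≡ 6 (mod 7), t ≡ 5. Hence x ≡ 14149 + 16211·5 = 95204 (mod 113477).
From x ≡ 95204 (mod 113477) write x = 95204 + 113477t. Substituting into x ≡ 25 (mod 41) gives 113477t ≡ 23 (mod 41), and since 30⁻¹ ≡ 26 (mod 41), t ≡ 24. Hence x ≡ 95204 + 113477·24 = 2818652 (mod 4652557).

2818652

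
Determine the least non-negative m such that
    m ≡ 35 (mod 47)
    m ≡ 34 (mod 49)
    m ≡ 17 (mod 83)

95633

Combine the congruences pairwise.
From m ≡ 35 (mod 47) write m = 35 + 47t. Substituting into m ≡ 34 (mod 49) gives 47t ≡ 48 (mod 49), and since 47⁻¹ ≡ 24 (mod 49), t ≡ 25. Hence m ≡ 35 + 47·25 = 1210 (mod 2303).
From m ≡ 1210 (mod 2303) write m = 1210 + 2303t. Substituting into m ≡ 17 (mod 83) gives 2303t ≡ 52 (mod 83), and since 62⁻¹ ≡ 79 (mod 83), t ≡ 41. Hence m ≡ 1210 + 2303·41 = 95633 (mod 191149).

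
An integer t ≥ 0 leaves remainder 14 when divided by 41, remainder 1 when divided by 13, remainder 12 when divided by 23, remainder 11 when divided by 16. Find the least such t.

30395

From t ≡ 14 (mod 41) write t = 14 + 41s. Substituting into t ≡ 1 (mod 13) gives 41s ≡ 0 (mod 13), and since 2⁻¹ ≡ 7 (mod 13), s ≡ 0. Hence t ≡ 14 + 41·0 = 14 (mod 533).
From t ≡ 14 (mod 533) write t = 14 + 533s. Substituting into t ≡ 12 (mod 23) gives 533s ≡ 21 (mod 23), and since 4⁻¹ ≡ 6 (mod 23), s ≡ 11. Hence t ≡ 14 + 533·11 = 5877 (mod 12259).
From t ≡ 5877 (mod 12259) write t = 5877 + 12259s. Substituting into t ≡ 11 (mod 16) gives 12259s ≡ 6 (mod 16), and since 3⁻¹ ≡ 11 (mod 16), s ≡ 2. Hence t ≡ 5877 + 12259·2 = 30395 (mod 196144).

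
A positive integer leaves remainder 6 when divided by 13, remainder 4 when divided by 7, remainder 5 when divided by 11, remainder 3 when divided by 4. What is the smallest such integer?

1215

From N ≡ 6 (mod 13) write N = 6 + 13t. Substituting into N ≡ 4 (mod 7) gives 13t ≡ 5 (mod 7), and since 6⁻¹ ≡ 6 (mod 7), t ≡ 2. Hence N ≡ 6 + 13·2 = 32 (mod 91).
From N ≡ 32 (mod 91) write N = 32 + 91t. Substituting into N ≡ 5 (mod 11) gives 91t ≡ 6 (mod 11), and since 3⁻¹ ≡ 4 (mod 11), t ≡ 2. Hence N ≡ 32 + 91·2 = 214 (mod 1001).
From N ≡ 214 (mod 1001) write N = 214 + 1001t. Substituting into N ≡ 3 (mod 4) gives 1001t ≡ 1 (mod 4), and since 1⁻¹ ≡ 1 (mod 4), t ≡ 1. Hence N ≡ 214 + 1001·1 = 1215 (mod 4004).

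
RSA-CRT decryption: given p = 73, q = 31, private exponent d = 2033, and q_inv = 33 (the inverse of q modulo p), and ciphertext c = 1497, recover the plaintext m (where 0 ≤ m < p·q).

d_p = d mod (p−1) = 2033 mod 72 = 17; d_q = d mod (q−1) = 23.
m₁ = c^(d_p) mod p: c ≡ 37 (mod 73), and 37^17 mod 73 = 2.
m₂ = c^(d_q) mod q: c ≡ 9 (mod 31), and 9^23 mod 31 = 28.
h = q_inv·(m₁ − m₂) mod p = 33·(2 − 28) mod 73 = 18.
m = m₂ + h·q = 28 + 18·31 = 586.

586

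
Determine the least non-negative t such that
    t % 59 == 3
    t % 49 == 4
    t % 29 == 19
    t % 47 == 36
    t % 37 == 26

The moduli are pairwise coprime; N = 59·49·29·47·37 = 145796021.
N/59 = 2471119; 2471119 ≡ 22 (mod 59); 22·51 ≡ 1, so inverse 51.
N/49 = 2975429; 2975429 ≡ 2 (mod 49); 2·25 ≡ 1, so inverse 25.
N/29 = 5027449; 5027449 ≡ 9 (mod 29); 9·13 ≡ 1, so inverse 13.
N/47 = 3102043; 3102043 ≡ 43 (mod 47); 43·35 ≡ 1, so inverse 35.
N/37 = 3940433; 3940433 ≡ 7 (mod 37); 7·16 ≡ 1, so inverse 16.
t ≡ 3·2471119·51 + 4·2975429·25 + 19·5027449·13 + 36·3102043·35 + 26·3940433·16 = 7465198318.
7465198318 mod 145796021 = 29601247.

29601247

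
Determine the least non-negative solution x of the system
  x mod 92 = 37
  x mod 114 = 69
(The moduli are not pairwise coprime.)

3717

Combine the congruences pairwise.
gcd(92, 114) = 2 and 2 | (69 − 37), so the pair is consistent; merging gives x ≡ 3717 (mod 5244), where 5244 = lcm(92, 114).
The solution is unique modulo lcm(92, 114) = 5244.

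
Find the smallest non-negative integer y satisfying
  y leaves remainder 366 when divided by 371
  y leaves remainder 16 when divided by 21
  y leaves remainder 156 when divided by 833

76792

Combine the congruences pairwise.
gcd(371, 21) = 7 and 7 | (16 − 366), so the pair is consistent; merging gives y ≡ 1108 (mod 1113), where 1113 = lcm(371, 21).
gcd(1113, 833) = 7 and 7 | (156 − 1108), so the pair is consistent; merging gives y ≡ 76792 (mod 132447), where 132447 = lcm(1113, 833).
The solution is unique modulo lcm(371, 21, 833) = 132447.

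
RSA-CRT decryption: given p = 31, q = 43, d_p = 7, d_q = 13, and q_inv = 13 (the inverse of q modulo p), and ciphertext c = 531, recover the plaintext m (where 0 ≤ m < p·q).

m₁ = c^(d_p) mod p: c ≡ 4 (mod 31), and 4^7 mod 31 = 16.
m₂ = c^(d_q) mod q: c ≡ 15 (mod 43), and 15^13 mod 43 = 9.
h = q_inv·(m₁ − m₂) mod p = 13·(16 − 9) mod 31 = 29.
m = m₂ + h·q = 9 + 29·43 = 1256.

1256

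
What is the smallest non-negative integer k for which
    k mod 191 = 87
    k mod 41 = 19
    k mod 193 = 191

211333

The moduli are pairwise coprime; N = 191·41·193 = 1511383.
N/191 = 7913; 7913 ≡ 82 (mod 191); 82·7 ≡ 1, so inverse 7.
N/41 = 36863; 36863 ≡ 4 (mod 41); 4·31 ≡ 1, so inverse 31.
N/193 = 7831; 7831 ≡ 111 (mod 193); 111·40 ≡ 1, so inverse 40.
k ≡ 87·7913·7 + 19·36863·31 + 191·7831·40 = 86360164.
86360164 mod 1511383 = 211333.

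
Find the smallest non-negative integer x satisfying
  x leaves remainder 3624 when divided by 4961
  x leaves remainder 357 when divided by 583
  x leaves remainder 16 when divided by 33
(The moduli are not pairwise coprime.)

474919

gcd(4961, 583) = 11 and 11 | (357 − 3624), so the pair is consistent; merging gives x ≡ 211986 (mod 262933), where 262933 = lcm(4961, 583).
gcd(262933, 33) = 11 and 11 | (16 − 211986), so the pair is consistent; merging gives x ≡ 474919 (mod 788799), where 788799 = lcm(262933, 33).
The solution is unique modulo lcm(4961, 583, 33) = 788799.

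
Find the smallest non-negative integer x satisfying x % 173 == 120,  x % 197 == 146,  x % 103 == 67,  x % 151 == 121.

The moduli are pairwise coprime; N = 173·197·103·151 = 530061793.
N/173 = 3063941; 3063941 ≡ 111 (mod 173); 111·53 ≡ 1, so inverse 53.
N/197 = 2690669; 2690669 ≡ 43 (mod 197); 43·55 ≡ 1, so inverse 55.
N/103 = 5146231; 5146231 ≡ 42 (mod 103); 42·27 ≡ 1, so inverse 27.
N/151 = 3510343; 3510343 ≡ 46 (mod 151); 46·23 ≡ 1, so inverse 23.
x ≡ 120·3063941·53 + 146·2690669·55 + 67·5146231·27 + 121·3510343·23 = 60171553278.
60171553278 mod 530061793 = 274570669.

274570669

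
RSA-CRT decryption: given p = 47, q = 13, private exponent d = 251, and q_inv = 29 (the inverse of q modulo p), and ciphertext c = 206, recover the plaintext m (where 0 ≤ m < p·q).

d_p = d mod (p−1) = 251 mod 46 = 21; d_q = d mod (q−1) = 11.
m₁ = c^(d_p) mod p: c ≡ 18 (mod 47), and 18^21 mod 47 = 28.
m₂ = c^(d_q) mod q: c ≡ 11 (mod 13), and 11^11 mod 13 = 6.
h = q_inv·(m₁ − m₂) mod p = 29·(28 − 6) mod 47 = 27.
m = m₂ + h·q = 6 + 27·13 = 357.

357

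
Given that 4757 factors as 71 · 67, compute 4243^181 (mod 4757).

Mod 71: 4243 ≡ 54; by Fermat, exponent reduces to 181 mod 70 = 41; 54^41 ≡ 54 (mod 71).
Mod 67: 4243 ≡ 22; by Fermat, exponent reduces to 181 mod 66 = 49; 22^49 ≡ 59 (mod 67).
Combine by CRT: x ≡ 54 (mod 71), x ≡ 59 (mod 67) ⇒ x ≡ 1332 (mod 4757).

1332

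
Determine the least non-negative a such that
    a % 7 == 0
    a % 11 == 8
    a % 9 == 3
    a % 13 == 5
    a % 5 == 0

525

The moduli are pairwise coprime; N = 7·11·9·13·5 = 45045.
N/7 = 6435; 6435 ≡ 2 (mod 7); 2·4 ≡ 1, so inverse 4.
N/11 = 4095; 4095 ≡ 3 (mod 11); 3·4 ≡ 1, so inverse 4.
N/9 = 5005; 5005 ≡ 1 (mod 9), inverse 1.
N/13 = 3465; 3465 ≡ 7 (mod 13); 7·2 ≡ 1, so inverse 2.
N/5 = 9009; 9009 ≡ 4 (mod 5); 4·4 ≡ 1, so inverse 4.
a ≡ 0·6435·4 + 8·4095·4 + 3·5005·1 + 5·3465·2 + 0·9009·4 = 180705.
180705 mod 45045 = 525.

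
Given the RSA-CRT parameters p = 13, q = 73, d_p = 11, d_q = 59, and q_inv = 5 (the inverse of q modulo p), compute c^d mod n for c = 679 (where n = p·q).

282

m₁ = c^(d_p) mod p: c ≡ 3 (mod 13), and 3^11 mod 13 = 9.
m₂ = c^(d_q) mod q: c ≡ 22 (mod 73), and 22^59 mod 73 = 63.
h = q_inv·(m₁ − m₂) mod p = 5·(9 − 63) mod 13 = 3.
m = m₂ + h·q = 63 + 3·73 = 282.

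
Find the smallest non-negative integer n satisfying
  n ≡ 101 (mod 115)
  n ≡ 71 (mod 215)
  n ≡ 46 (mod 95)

24366

Combine the congruences pairwise.
gcd(115, 215) = 5 and 5 | (71 − 101), so the pair is consistent; merging gives n ≡ 4586 (mod 4945), where 4945 = lcm(115, 215).
gcd(4945, 95) = 5 and 5 | (46 − 4586), so the pair is consistent; merging gives n ≡ 24366 (mod 93955), where 93955 = lcm(4945, 95).
The solution is unique modulo lcm(115, 215, 95) = 93955.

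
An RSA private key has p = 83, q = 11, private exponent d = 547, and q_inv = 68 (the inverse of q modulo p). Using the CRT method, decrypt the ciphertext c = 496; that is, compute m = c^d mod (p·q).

d_p = d mod (p−1) = 547 mod 82 = 55; d_q = d mod (q−1) = 7.
m₁ = c^(d_p) mod p: c ≡ 81 (mod 83), and 81^55 mod 83 = 33.
m₂ = c^(d_q) mod q: c ≡ 1 (mod 11), and 1^7 mod 11 = 1.
h = q_inv·(m₁ − m₂) mod p = 68·(33 − 1) mod 83 = 18.
m = m₂ + h·q = 1 + 18·11 = 199.

199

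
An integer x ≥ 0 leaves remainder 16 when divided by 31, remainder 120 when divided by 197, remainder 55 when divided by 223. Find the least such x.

769405

The moduli are pairwise coprime; N = 31·197·223 = 1361861.
N/31 = 43931; 43931 ≡ 4 (mod 31); 4·8 ≡ 1, so inverse 8.
N/197 = 6913; 6913 ≡ 18 (mod 197); 18·11 ≡ 1, so inverse 11.
N/223 = 6107; 6107 ≡ 86 (mod 223); 86·153 ≡ 1, so inverse 153.
x ≡ 16·43931·8 + 120·6913·11 + 55·6107·153 = 66138733.
66138733 mod 1361861 = 769405.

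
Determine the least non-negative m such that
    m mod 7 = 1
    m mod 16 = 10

From m ≡ 1 (mod 7) write m = 1 + 7t. Substituting into m ≡ 10 (mod 16) gives 7t ≡ 9 (mod 16), and since 7⁻¹ ≡ 7 (mod 16), t ≡ 15. Hence m ≡ 1 + 7·15 = 106 (mod 112).

106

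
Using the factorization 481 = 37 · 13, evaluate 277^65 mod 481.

Mod 37: 277 ≡ 18; by Fermat, exponent reduces to 65 mod 36 = 29; 18^29 ≡ 20 (mod 37).
Mod 13: 277 ≡ 4; by Fermat, exponent reduces to 65 mod 12 = 5; 4^5 ≡ 10 (mod 13).
Combine by CRT: x ≡ 20 (mod 37), x ≡ 10 (mod 13) ⇒ x ≡ 205 (mod 481).

205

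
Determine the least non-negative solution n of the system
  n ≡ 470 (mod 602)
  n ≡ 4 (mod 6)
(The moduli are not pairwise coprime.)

1072

gcd(602, 6) = 2 and 2 | (4 − 470), so the pair is consistent; merging gives n ≡ 1072 (mod 1806), where 1806 = lcm(602, 6).
The solution is unique modulo lcm(602, 6) = 1806.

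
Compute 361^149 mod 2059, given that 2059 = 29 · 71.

Mod 29: 361 ≡ 13; by Fermat, exponent reduces to 149 mod 28 = 9; 13^9 ≡ 5 (mod 29).
Mod 71: 361 ≡ 6; by Fermat, exponent reduces to 149 mod 70 = 9; 6^9 ≡ 27 (mod 71).
Combine by CRT: x ≡ 5 (mod 29), x ≡ 27 (mod 71) ⇒ x ≡ 382 (mod 2059).

382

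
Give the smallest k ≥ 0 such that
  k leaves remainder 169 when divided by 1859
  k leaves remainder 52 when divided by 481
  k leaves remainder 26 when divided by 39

182351

gcd(1859, 481) = 13 and 13 | (52 − 169), so the pair is consistent; merging gives k ≡ 44785 (mod 68783), where 68783 = lcm(1859, 481).
gcd(68783, 39) = 13 and 13 | (26 − 44785), so the pair is consistent; merging gives k ≡ 182351 (mod 206349), where 206349 = lcm(68783, 39).
The solution is unique modulo lcm(1859, 481, 39) = 206349.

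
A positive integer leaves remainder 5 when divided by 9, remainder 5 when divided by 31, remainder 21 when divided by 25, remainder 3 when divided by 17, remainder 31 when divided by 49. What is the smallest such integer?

Combine the congruences pairwise.
From x ≡ 5 (mod 9) write x = 5 + 9t. Substituting into x ≡ 5 (mod 31) gives 9t ≡ 0 (mod 31), and since 9⁻¹ ≡ 7 (mod 31), t ≡ 0. Hence x ≡ 5 + 9·0 = 5 (mod 279).
From x ≡ 5 (mod 279) write x = 5 + 279t. Substituting into x ≡ 21 (mod 25) gives 279t ≡ 16 (mod 25), and since 4⁻¹ ≡ 19 (mod 25), t ≡ 4. Hence x ≡ 5 + 279·4 = 1121 (mod 6975).
From x ≡ 1121 (mod 6975) write x = 1121 + 6975t. Substituting into x ≡ 3 (mod 17) gives 6975t ≡ 4 (mod 17), and since 5⁻¹ ≡ 7 (mod 17), t ≡ 11. Hence x ≡ 1121 + 6975·11 = 77846 (mod 118575).
From x ≡ 77846 (mod 118575) write x = 77846 + 118575t. Substituting into x ≡ 31 (mod 49) gives 118575t ≡ 46 (mod 49), and since 44⁻¹ ≡ 39 (mod 49), t ≡ 30. Hence x ≡ 77846 + 118575·30 = 3635096 (mod 5810175).

3635096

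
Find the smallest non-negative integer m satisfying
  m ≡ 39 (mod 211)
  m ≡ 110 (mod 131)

From m ≡ 39 (mod 211) write m = 39 + 211t. Substituting into m ≡ 110 (mod 131) gives 211t ≡ 71 (mod 131), and since 80⁻¹ ≡ 113 (mod 131), t ≡ 32. Hence m ≡ 39 + 211·32 = 6791 (mod 27641).

6791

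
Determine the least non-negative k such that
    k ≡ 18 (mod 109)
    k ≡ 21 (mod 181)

10700

From k ≡ 18 (mod 109) write k = 18 + 109t. Substituting into k ≡ 21 (mod 181) gives 109t ≡ 3 (mod 181), and since 109⁻¹ ≡ 93 (mod 181), t ≡ 98. Hence k ≡ 18 + 109·98 = 10700 (mod 19729).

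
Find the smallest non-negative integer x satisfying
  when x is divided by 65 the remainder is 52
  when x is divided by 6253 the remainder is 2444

Combine the congruences pairwise.
gcd(65, 6253) = 13 and 13 | (2444 − 52), so the pair is consistent; merging gives x ≡ 8697 (mod 31265), where 31265 = lcm(65, 6253).
The solution is unique modulo lcm(65, 6253) = 31265.

8697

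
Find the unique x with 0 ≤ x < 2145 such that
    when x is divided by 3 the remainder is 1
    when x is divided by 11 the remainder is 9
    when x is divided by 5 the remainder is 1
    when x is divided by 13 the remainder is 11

856

From x ≡ 1 (mod 3) write x = 1 + 3t. Substituting into x ≡ 9 (mod 11) gives 3t ≡ 8 (mod 11), and since 3⁻¹ ≡ 4 (mod 11), t ≡ 10. Hence x ≡ 1 + 3·10 = 31 (mod 33).
From x ≡ 31 (mod 33) write x = 31 + 33t. Substituting into x ≡ 1 (mod 5) gives 33t ≡ 0 (mod 5), and since 3⁻¹ ≡ 2 (mod 5), t ≡ 0. Hence x ≡ 31 + 33·0 = 31 (mod 165).
From x ≡ 31 (mod 165) write x = 31 + 165t. Substituting into x ≡ 11 (mod 13) gives 165t ≡ 6 (mod 13), and since 9⁻¹ ≡ 3 (mod 13), t ≡ 5. Hence x ≡ 31 + 165·5 = 856 (mod 2145).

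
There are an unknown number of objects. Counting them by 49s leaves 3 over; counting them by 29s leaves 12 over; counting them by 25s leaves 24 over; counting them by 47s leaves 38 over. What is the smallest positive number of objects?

241524

From N ≡ 3 (mod 49) write N = 3 + 49t. Substituting into N ≡ 12 (mod 29) gives 49t ≡ 9 (mod 29), and since 20⁻¹ ≡ 16 (mod 29), t ≡ 28. Hence N ≡ 3 + 49·28 = 1375 (mod 1421).
From N ≡ 1375 (mod 1421) write N = 1375 + 1421t. Substituting into N ≡ 24 (mod 25) gives 1421t ≡ 24 (mod 25), and since 21⁻¹ ≡ 6 (mod 25), t ≡ 19. Hence N ≡ 1375 + 1421·19 = 28374 (mod 35525).
From N ≡ 28374 (mod 35525) write N = 28374 + 35525t. Substituting into N ≡ 38 (mod 47) gives 35525t ≡ 5 (mod 47), and since 40⁻¹ ≡ 20 (mod 47), t ≡ 6. Hence N ≡ 28374 + 35525·6 = 241524 (mod 1669675).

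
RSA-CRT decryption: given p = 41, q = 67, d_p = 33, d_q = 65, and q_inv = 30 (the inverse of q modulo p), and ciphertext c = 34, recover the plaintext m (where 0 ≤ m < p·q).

873

m₁ = c^(d_p) mod p: c ≡ 34 (mod 41), and 34^33 mod 41 = 12.
m₂ = c^(d_q) mod q: c ≡ 34 (mod 67), and 34^65 mod 67 = 2.
h = q_inv·(m₁ − m₂) mod p = 30·(12 − 2) mod 41 = 13.
m = m₂ + h·q = 2 + 13·67 = 873.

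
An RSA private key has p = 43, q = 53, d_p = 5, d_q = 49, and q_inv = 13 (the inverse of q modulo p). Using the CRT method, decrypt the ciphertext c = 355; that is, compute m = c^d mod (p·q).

1650

m₁ = c^(d_p) mod p: c ≡ 11 (mod 43), and 11^5 mod 43 = 16.
m₂ = c^(d_q) mod q: c ≡ 37 (mod 53), and 37^49 mod 53 = 7.
h = q_inv·(m₁ − m₂) mod p = 13·(16 − 7) mod 43 = 31.
m = m₂ + h·q = 7 + 31·53 = 1650.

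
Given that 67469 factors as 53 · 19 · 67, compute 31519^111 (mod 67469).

53534

Mod 53: 31519 ≡ 37; by Fermat, exponent reduces to 111 mod 52 = 7; 37^7 ≡ 4 (mod 53).
Mod 19: 31519 ≡ 17; by Fermat, exponent reduces to 111 mod 18 = 3; 17^3 ≡ 11 (mod 19).
Mod 67: 31519 ≡ 29; by Fermat, exponent reduces to 111 mod 66 = 45; 29^45 ≡ 1 (mod 67).
Combine by CRT: x ≡ 4 (mod 53), x ≡ 11 (mod 19), x ≡ 1 (mod 67) ⇒ x ≡ 53534 (mod 67469).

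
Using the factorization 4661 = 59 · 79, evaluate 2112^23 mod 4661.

2901

Mod 59: 2112 ≡ 47; 47^23 ≡ 10 (mod 59).
Mod 79: 2112 ≡ 58; 58^23 ≡ 57 (mod 79).
Combine by CRT: x ≡ 10 (mod 59), x ≡ 57 (mod 79) ⇒ x ≡ 2901 (mod 4661).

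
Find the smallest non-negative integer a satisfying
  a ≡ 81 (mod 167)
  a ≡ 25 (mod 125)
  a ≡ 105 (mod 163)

55525

The moduli are pairwise coprime; N = 167·125·163 = 3402625.
N/167 = 20375; 20375 ≡ 1 (mod 167), inverse 1.
N/125 = 27221; 27221 ≡ 96 (mod 125); 96·56 ≡ 1, so inverse 56.
N/163 = 20875; 20875 ≡ 11 (mod 163); 11·89 ≡ 1, so inverse 89.
a ≡ 81·20375·1 + 25·27221·56 + 105·20875·89 = 234836650.
234836650 mod 3402625 = 55525.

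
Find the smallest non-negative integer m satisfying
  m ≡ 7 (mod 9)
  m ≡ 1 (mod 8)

Combine the congruences pairwise.
From m ≡ 7 (mod 9) write m = 7 + 9t. Substituting into m ≡ 1 (mod 8) gives 9t ≡ 2 (mod 8), and since 1⁻¹ ≡ 1 (mod 8), t ≡ 2. Hence m ≡ 7 + 9·2 = 25 (mod 72).

25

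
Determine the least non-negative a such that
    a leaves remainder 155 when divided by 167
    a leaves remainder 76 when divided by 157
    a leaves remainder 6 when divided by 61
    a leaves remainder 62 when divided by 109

157436065

Combine the congruences pairwise.
From a ≡ 155 (mod 167) write a = 155 + 167t. Substituting into a ≡ 76 (mod 157) gives 167t ≡ 78 (mod 157), and since 10⁻¹ ≡ 110 (mod 157), t ≡ 102. Hence a ≡ 155 + 167·102 = 17189 (mod 26219).
From a ≡ 17189 (mod 26219) write a = 17189 + 26219t. Substituting into a ≡ 6 (mod 61) gives 26219t ≡ 19 (mod 61), and since 50⁻¹ ≡ 11 (mod 61), t ≡ 26. Hence a ≡ 17189 + 26219·26 = 698883 (mod 1599359).
From a ≡ 698883 (mod 1599359) write a = 698883 + 1599359t. Substituting into a ≡ 62 (mod 109) gives 1599359t ≡ 87 (mod 109), and since 2⁻¹ ≡ 55 (mod 109), t ≡ 98. Hence a ≡ 698883 + 1599359·98 = 157436065 (mod 174330131).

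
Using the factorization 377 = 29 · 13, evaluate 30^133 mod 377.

30

Mod 29: 30 ≡ 1; by Fermat, exponent reduces to 133 mod 28 = 21; 1^21 ≡ 1 (mod 29).
Mod 13: 30 ≡ 4; by Fermat, exponent reduces to 133 mod 12 = 1; 4^1 ≡ 4 (mod 13).
Combine by CRT: x ≡ 1 (mod 29), x ≡ 4 (mod 13) ⇒ x ≡ 30 (mod 377).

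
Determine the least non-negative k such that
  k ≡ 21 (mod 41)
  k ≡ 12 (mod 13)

Combine the congruences pairwise.
From k ≡ 21 (mod 41) write k = 21 + 41t. Substituting into k ≡ 12 (mod 13) gives 41t ≡ 4 (mod 13), and since 2⁻¹ ≡ 7 (mod 13), t ≡ 2. Hence k ≡ 21 + 41·2 = 103 (mod 533).

103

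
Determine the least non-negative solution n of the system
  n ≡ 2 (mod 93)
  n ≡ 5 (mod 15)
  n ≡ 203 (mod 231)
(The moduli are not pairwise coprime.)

16835

Combine the congruences pairwise.
gcd(93, 15) = 3 and 3 | (5 − 2), so the pair is consistent; merging gives n ≡ 95 (mod 465), where 465 = lcm(93, 15).
gcd(465, 231) = 3 and 3 | (203 − 95), so the pair is consistent; merging gives n ≡ 16835 (mod 35805), where 35805 = lcm(465, 231).
The solution is unique modulo lcm(93, 15, 231) = 35805.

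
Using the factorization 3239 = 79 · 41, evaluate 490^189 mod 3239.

62

Mod 79: 490 ≡ 16; by Fermat, exponent reduces to 189 mod 78 = 33; 16^33 ≡ 62 (mod 79).
Mod 41: 490 ≡ 39; by Fermat, exponent reduces to 189 mod 40 = 29; 39^29 ≡ 21 (mod 41).
Combine by CRT: x ≡ 62 (mod 79), x ≡ 21 (mod 41) ⇒ x ≡ 62 (mod 3239).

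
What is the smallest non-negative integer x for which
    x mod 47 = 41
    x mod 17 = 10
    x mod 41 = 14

27771

From x ≡ 41 (mod 47) write x = 41 + 47t. Substituting into x ≡ 10 (mod 17) gives 47t ≡ 3 (mod 17), and since 13⁻¹ ≡ 4 (mod 17), t ≡ 12. Hence x ≡ 41 + 47·12 = 605 (mod 799).
From x ≡ 605 (mod 799) write x = 605 + 799t. Substituting into x ≡ 14 (mod 41) gives 799t ≡ 24 (mod 41), and since 20⁻¹ ≡ 39 (mod 41), t ≡ 34. Hence x ≡ 605 + 799·34 = 27771 (mod 32759).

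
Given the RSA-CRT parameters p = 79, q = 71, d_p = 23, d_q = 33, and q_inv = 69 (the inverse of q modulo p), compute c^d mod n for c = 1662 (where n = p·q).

5525

m₁ = c^(d_p) mod p: c ≡ 3 (mod 79), and 3^23 mod 79 = 74.
m₂ = c^(d_q) mod q: c ≡ 29 (mod 71), and 29^33 mod 71 = 58.
h = q_inv·(m₁ − m₂) mod p = 69·(74 − 58) mod 79 = 77.
m = m₂ + h·q = 58 + 77·71 = 5525.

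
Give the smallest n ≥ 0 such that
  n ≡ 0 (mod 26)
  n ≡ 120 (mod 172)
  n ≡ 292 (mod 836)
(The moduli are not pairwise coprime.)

Combine the congruences pairwise.
gcd(26, 172) = 2 and 2 | (120 − 0), so the pair is consistent; merging gives n ≡ 2184 (mod 2236), where 2236 = lcm(26, 172).
gcd(2236, 836) = 4 and 4 | (292 − 2184), so the pair is consistent; merging gives n ≡ 395720 (mod 467324), where 467324 = lcm(2236, 836).
The solution is unique modulo lcm(26, 172, 836) = 467324.

395720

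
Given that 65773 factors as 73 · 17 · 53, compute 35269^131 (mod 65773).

42318

Mod 73: 35269 ≡ 10; by Fermat, exponent reduces to 131 mod 72 = 59; 10^59 ≡ 51 (mod 73).
Mod 17: 35269 ≡ 11; by Fermat, exponent reduces to 131 mod 16 = 3; 11^3 ≡ 5 (mod 17).
Mod 53: 35269 ≡ 24; by Fermat, exponent reduces to 131 mod 52 = 27; 24^27 ≡ 24 (mod 53).
Combine by CRT: x ≡ 51 (mod 73), x ≡ 5 (mod 17), x ≡ 24 (mod 53) ⇒ x ≡ 42318 (mod 65773).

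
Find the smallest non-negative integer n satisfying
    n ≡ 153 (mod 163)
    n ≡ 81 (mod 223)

From n ≡ 153 (mod 163) write n = 153 + 163t. Substituting into n ≡ 81 (mod 223) gives 163t ≡ 151 (mod 223), and since 163⁻¹ ≡ 26 (mod 223), t ≡ 135. Hence n ≡ 153 + 163·135 = 22158 (mod 36349).

22158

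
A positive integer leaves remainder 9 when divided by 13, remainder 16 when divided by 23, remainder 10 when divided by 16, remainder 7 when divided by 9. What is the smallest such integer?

From n ≡ 9 (mod 13) write n = 9 + 13t. Substituting into n ≡ 16 (mod 23) gives 13t ≡ 7 (mod 23), and since 13⁻¹ ≡ 16 (mod 23), t ≡ 20. Hence n ≡ 9 + 13·20 = 269 (mod 299).
From n ≡ 269 (mod 299) write n = 269 + 299t. Substituting into n ≡ 10 (mod 16) gives 299t ≡ 13 (mod 16), and since 11⁻¹ ≡ 3 (mod 16), t ≡ 7. Hence n ≡ 269 + 299·7 = 2362 (mod 4784).
From n ≡ 2362 (mod 4784) write n = 2362 + 4784t. Substituting into n ≡ 7 (mod 9) gives 4784t ≡ 3 (mod 9), and since 5⁻¹ ≡ 2 (mod 9), t ≡ 6. Hence n ≡ 2362 + 4784·6 = 31066 (mod 43056).

31066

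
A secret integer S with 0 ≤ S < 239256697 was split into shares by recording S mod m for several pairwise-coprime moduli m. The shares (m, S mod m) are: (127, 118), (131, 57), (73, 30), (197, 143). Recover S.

The moduli are pairwise coprime; N = 127·131·73·197 = 239256697.
N/127 = 1883911; 1883911 ≡ 120 (mod 127); 120·18 ≡ 1, so inverse 18.
N/131 = 1826387; 1826387 ≡ 116 (mod 131); 116·96 ≡ 1, so inverse 96.
N/73 = 3277489; 3277489 ≡ 8 (mod 73); 8·64 ≡ 1, so inverse 64.
N/197 = 1214501; 1214501 ≡ 193 (mod 197); 193·49 ≡ 1, so inverse 49.
S ≡ 118·1883911·18 + 57·1826387·96 + 30·3277489·64 + 143·1214501·49 = 28798204015.
28798204015 mod 239256697 = 87400375.

87400375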